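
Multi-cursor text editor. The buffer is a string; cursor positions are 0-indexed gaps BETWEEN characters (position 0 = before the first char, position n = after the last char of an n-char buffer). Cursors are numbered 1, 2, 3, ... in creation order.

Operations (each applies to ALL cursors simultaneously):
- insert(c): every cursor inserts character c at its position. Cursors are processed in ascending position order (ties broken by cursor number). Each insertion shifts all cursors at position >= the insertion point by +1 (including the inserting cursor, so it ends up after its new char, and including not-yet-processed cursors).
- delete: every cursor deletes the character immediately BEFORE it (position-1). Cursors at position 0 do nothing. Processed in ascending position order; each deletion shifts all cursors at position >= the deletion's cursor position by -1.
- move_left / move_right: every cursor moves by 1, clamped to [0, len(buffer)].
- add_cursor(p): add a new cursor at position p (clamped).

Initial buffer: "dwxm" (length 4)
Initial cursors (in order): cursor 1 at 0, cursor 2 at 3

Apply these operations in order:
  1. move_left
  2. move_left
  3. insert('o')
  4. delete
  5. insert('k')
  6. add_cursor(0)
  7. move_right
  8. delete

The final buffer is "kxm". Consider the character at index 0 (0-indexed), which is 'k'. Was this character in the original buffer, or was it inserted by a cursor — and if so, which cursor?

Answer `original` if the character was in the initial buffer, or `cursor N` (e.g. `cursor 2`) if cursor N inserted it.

Answer: cursor 2

Derivation:
After op 1 (move_left): buffer="dwxm" (len 4), cursors c1@0 c2@2, authorship ....
After op 2 (move_left): buffer="dwxm" (len 4), cursors c1@0 c2@1, authorship ....
After op 3 (insert('o')): buffer="odowxm" (len 6), cursors c1@1 c2@3, authorship 1.2...
After op 4 (delete): buffer="dwxm" (len 4), cursors c1@0 c2@1, authorship ....
After op 5 (insert('k')): buffer="kdkwxm" (len 6), cursors c1@1 c2@3, authorship 1.2...
After op 6 (add_cursor(0)): buffer="kdkwxm" (len 6), cursors c3@0 c1@1 c2@3, authorship 1.2...
After op 7 (move_right): buffer="kdkwxm" (len 6), cursors c3@1 c1@2 c2@4, authorship 1.2...
After op 8 (delete): buffer="kxm" (len 3), cursors c1@0 c3@0 c2@1, authorship 2..
Authorship (.=original, N=cursor N): 2 . .
Index 0: author = 2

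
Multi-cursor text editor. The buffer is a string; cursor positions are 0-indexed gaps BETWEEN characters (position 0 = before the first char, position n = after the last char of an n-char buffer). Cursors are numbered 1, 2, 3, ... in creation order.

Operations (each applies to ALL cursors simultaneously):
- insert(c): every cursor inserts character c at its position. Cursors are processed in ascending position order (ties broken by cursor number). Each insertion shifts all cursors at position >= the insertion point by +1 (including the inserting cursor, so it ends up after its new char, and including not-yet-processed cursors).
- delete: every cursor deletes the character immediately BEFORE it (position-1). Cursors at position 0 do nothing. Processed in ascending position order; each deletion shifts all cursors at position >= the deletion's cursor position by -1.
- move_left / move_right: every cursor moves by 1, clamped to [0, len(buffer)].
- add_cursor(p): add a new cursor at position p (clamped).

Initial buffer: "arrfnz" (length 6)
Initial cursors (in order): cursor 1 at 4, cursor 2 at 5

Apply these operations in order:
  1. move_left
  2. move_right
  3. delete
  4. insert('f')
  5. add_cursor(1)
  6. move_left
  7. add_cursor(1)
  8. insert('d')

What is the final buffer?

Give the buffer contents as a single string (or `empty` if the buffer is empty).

After op 1 (move_left): buffer="arrfnz" (len 6), cursors c1@3 c2@4, authorship ......
After op 2 (move_right): buffer="arrfnz" (len 6), cursors c1@4 c2@5, authorship ......
After op 3 (delete): buffer="arrz" (len 4), cursors c1@3 c2@3, authorship ....
After op 4 (insert('f')): buffer="arrffz" (len 6), cursors c1@5 c2@5, authorship ...12.
After op 5 (add_cursor(1)): buffer="arrffz" (len 6), cursors c3@1 c1@5 c2@5, authorship ...12.
After op 6 (move_left): buffer="arrffz" (len 6), cursors c3@0 c1@4 c2@4, authorship ...12.
After op 7 (add_cursor(1)): buffer="arrffz" (len 6), cursors c3@0 c4@1 c1@4 c2@4, authorship ...12.
After op 8 (insert('d')): buffer="dadrrfddfz" (len 10), cursors c3@1 c4@3 c1@8 c2@8, authorship 3.4..1122.

Answer: dadrrfddfz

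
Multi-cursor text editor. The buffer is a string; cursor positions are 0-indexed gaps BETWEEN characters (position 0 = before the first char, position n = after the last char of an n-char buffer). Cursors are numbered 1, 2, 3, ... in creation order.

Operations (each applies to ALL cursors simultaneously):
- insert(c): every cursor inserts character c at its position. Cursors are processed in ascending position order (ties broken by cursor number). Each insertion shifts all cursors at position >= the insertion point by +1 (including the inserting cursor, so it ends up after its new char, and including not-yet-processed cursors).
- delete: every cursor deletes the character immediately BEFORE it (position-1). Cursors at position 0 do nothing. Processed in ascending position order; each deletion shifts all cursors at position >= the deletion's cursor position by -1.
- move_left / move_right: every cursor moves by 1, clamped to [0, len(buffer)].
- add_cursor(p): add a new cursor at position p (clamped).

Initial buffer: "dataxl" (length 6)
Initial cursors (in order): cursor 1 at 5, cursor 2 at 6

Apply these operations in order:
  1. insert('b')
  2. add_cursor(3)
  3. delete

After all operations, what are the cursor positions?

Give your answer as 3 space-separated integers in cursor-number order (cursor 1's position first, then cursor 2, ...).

After op 1 (insert('b')): buffer="dataxblb" (len 8), cursors c1@6 c2@8, authorship .....1.2
After op 2 (add_cursor(3)): buffer="dataxblb" (len 8), cursors c3@3 c1@6 c2@8, authorship .....1.2
After op 3 (delete): buffer="daaxl" (len 5), cursors c3@2 c1@4 c2@5, authorship .....

Answer: 4 5 2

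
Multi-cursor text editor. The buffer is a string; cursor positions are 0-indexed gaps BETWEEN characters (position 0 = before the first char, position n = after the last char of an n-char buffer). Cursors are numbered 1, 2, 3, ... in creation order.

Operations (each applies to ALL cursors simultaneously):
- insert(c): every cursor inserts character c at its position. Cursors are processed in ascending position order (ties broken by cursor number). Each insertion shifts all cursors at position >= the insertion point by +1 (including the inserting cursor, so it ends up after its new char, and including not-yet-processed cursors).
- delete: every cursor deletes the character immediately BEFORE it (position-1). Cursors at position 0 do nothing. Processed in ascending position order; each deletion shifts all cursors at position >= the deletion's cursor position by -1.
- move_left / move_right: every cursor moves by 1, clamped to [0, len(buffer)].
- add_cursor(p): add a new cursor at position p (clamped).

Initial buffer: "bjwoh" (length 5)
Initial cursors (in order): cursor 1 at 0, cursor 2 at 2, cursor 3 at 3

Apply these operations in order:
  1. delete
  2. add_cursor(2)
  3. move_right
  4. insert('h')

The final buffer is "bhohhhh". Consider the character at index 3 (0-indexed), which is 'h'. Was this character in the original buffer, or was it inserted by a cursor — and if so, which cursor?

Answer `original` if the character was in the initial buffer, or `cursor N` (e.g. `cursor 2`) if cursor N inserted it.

After op 1 (delete): buffer="boh" (len 3), cursors c1@0 c2@1 c3@1, authorship ...
After op 2 (add_cursor(2)): buffer="boh" (len 3), cursors c1@0 c2@1 c3@1 c4@2, authorship ...
After op 3 (move_right): buffer="boh" (len 3), cursors c1@1 c2@2 c3@2 c4@3, authorship ...
After op 4 (insert('h')): buffer="bhohhhh" (len 7), cursors c1@2 c2@5 c3@5 c4@7, authorship .1.23.4
Authorship (.=original, N=cursor N): . 1 . 2 3 . 4
Index 3: author = 2

Answer: cursor 2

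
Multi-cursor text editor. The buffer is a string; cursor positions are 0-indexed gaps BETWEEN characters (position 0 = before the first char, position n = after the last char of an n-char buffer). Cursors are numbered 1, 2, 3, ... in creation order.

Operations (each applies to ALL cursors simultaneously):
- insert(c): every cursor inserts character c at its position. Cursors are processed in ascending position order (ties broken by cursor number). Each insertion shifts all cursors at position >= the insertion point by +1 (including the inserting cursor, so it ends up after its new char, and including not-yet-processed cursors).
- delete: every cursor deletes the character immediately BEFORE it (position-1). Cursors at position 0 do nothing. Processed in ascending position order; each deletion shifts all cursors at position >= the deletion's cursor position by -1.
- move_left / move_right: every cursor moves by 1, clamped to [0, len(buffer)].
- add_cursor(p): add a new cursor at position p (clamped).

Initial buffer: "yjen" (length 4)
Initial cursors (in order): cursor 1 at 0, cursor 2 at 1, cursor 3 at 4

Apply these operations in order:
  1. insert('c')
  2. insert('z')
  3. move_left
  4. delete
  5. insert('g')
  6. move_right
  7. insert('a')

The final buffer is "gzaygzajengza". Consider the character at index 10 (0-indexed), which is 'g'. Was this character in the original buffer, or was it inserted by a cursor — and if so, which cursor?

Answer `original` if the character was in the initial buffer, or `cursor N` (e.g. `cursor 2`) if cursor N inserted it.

After op 1 (insert('c')): buffer="cycjenc" (len 7), cursors c1@1 c2@3 c3@7, authorship 1.2...3
After op 2 (insert('z')): buffer="czyczjencz" (len 10), cursors c1@2 c2@5 c3@10, authorship 11.22...33
After op 3 (move_left): buffer="czyczjencz" (len 10), cursors c1@1 c2@4 c3@9, authorship 11.22...33
After op 4 (delete): buffer="zyzjenz" (len 7), cursors c1@0 c2@2 c3@6, authorship 1.2...3
After op 5 (insert('g')): buffer="gzygzjengz" (len 10), cursors c1@1 c2@4 c3@9, authorship 11.22...33
After op 6 (move_right): buffer="gzygzjengz" (len 10), cursors c1@2 c2@5 c3@10, authorship 11.22...33
After op 7 (insert('a')): buffer="gzaygzajengza" (len 13), cursors c1@3 c2@7 c3@13, authorship 111.222...333
Authorship (.=original, N=cursor N): 1 1 1 . 2 2 2 . . . 3 3 3
Index 10: author = 3

Answer: cursor 3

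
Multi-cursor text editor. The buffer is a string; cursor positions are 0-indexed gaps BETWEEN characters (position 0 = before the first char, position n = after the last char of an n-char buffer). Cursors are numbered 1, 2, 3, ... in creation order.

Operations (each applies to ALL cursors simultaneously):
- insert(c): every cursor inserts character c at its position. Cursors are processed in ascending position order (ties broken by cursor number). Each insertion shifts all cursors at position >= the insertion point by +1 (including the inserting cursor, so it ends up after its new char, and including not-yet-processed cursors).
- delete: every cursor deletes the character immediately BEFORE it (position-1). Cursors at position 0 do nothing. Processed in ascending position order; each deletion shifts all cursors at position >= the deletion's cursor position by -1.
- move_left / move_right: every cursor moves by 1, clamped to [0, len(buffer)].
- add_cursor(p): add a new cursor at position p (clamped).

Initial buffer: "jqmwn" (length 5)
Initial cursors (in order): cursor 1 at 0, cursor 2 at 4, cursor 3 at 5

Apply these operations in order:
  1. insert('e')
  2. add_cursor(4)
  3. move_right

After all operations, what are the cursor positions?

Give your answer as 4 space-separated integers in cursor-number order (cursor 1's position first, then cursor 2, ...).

After op 1 (insert('e')): buffer="ejqmwene" (len 8), cursors c1@1 c2@6 c3@8, authorship 1....2.3
After op 2 (add_cursor(4)): buffer="ejqmwene" (len 8), cursors c1@1 c4@4 c2@6 c3@8, authorship 1....2.3
After op 3 (move_right): buffer="ejqmwene" (len 8), cursors c1@2 c4@5 c2@7 c3@8, authorship 1....2.3

Answer: 2 7 8 5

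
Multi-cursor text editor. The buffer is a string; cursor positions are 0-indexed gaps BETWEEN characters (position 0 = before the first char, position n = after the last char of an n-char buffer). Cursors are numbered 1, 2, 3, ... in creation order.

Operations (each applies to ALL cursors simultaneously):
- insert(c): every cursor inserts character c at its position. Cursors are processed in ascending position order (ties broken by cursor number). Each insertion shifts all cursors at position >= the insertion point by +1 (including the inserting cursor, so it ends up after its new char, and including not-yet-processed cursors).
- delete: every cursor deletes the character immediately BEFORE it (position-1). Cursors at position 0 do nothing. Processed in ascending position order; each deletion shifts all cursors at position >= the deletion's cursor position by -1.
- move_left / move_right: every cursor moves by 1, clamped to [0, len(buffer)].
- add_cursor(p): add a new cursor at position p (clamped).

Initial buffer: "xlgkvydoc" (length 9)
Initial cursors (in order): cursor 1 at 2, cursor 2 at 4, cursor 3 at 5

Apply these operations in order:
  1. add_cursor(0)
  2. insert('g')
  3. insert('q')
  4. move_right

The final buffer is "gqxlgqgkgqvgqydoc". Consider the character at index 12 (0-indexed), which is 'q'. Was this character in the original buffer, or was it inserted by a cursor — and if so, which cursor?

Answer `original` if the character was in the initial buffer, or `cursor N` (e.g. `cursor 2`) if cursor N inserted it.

Answer: cursor 3

Derivation:
After op 1 (add_cursor(0)): buffer="xlgkvydoc" (len 9), cursors c4@0 c1@2 c2@4 c3@5, authorship .........
After op 2 (insert('g')): buffer="gxlggkgvgydoc" (len 13), cursors c4@1 c1@4 c2@7 c3@9, authorship 4..1..2.3....
After op 3 (insert('q')): buffer="gqxlgqgkgqvgqydoc" (len 17), cursors c4@2 c1@6 c2@10 c3@13, authorship 44..11..22.33....
After op 4 (move_right): buffer="gqxlgqgkgqvgqydoc" (len 17), cursors c4@3 c1@7 c2@11 c3@14, authorship 44..11..22.33....
Authorship (.=original, N=cursor N): 4 4 . . 1 1 . . 2 2 . 3 3 . . . .
Index 12: author = 3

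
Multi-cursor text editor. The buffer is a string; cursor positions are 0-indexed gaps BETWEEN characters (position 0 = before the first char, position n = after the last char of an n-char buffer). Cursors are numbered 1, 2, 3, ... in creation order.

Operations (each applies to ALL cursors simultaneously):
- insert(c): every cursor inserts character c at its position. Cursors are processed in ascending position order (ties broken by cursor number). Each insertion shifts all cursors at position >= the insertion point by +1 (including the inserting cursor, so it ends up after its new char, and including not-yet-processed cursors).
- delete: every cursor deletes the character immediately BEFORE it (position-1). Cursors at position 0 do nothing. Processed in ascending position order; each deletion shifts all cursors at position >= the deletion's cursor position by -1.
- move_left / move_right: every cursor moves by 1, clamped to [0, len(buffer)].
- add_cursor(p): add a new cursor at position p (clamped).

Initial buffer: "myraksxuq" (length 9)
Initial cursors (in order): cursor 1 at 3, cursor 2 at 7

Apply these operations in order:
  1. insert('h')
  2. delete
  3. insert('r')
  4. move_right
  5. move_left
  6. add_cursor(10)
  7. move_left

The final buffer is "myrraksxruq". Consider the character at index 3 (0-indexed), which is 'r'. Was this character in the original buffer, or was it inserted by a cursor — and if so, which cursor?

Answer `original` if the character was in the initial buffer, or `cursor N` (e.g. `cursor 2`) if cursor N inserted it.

Answer: cursor 1

Derivation:
After op 1 (insert('h')): buffer="myrhaksxhuq" (len 11), cursors c1@4 c2@9, authorship ...1....2..
After op 2 (delete): buffer="myraksxuq" (len 9), cursors c1@3 c2@7, authorship .........
After op 3 (insert('r')): buffer="myrraksxruq" (len 11), cursors c1@4 c2@9, authorship ...1....2..
After op 4 (move_right): buffer="myrraksxruq" (len 11), cursors c1@5 c2@10, authorship ...1....2..
After op 5 (move_left): buffer="myrraksxruq" (len 11), cursors c1@4 c2@9, authorship ...1....2..
After op 6 (add_cursor(10)): buffer="myrraksxruq" (len 11), cursors c1@4 c2@9 c3@10, authorship ...1....2..
After op 7 (move_left): buffer="myrraksxruq" (len 11), cursors c1@3 c2@8 c3@9, authorship ...1....2..
Authorship (.=original, N=cursor N): . . . 1 . . . . 2 . .
Index 3: author = 1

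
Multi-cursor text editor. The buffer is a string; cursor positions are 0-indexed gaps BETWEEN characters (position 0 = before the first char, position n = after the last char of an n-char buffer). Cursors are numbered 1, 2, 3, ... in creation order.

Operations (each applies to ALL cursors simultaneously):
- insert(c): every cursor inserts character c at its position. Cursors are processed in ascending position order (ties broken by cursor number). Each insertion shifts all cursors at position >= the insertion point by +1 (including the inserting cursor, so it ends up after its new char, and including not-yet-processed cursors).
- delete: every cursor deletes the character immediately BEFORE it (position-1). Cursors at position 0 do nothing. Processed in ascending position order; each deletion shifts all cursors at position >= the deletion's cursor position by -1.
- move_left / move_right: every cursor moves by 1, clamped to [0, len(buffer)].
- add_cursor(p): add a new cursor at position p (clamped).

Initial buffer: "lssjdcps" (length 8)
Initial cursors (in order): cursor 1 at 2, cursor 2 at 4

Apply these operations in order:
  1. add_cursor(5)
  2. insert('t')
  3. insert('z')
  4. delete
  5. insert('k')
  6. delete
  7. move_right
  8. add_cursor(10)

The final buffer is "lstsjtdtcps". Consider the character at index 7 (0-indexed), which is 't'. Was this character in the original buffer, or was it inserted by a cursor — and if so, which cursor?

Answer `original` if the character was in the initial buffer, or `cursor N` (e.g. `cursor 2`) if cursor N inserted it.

Answer: cursor 3

Derivation:
After op 1 (add_cursor(5)): buffer="lssjdcps" (len 8), cursors c1@2 c2@4 c3@5, authorship ........
After op 2 (insert('t')): buffer="lstsjtdtcps" (len 11), cursors c1@3 c2@6 c3@8, authorship ..1..2.3...
After op 3 (insert('z')): buffer="lstzsjtzdtzcps" (len 14), cursors c1@4 c2@8 c3@11, authorship ..11..22.33...
After op 4 (delete): buffer="lstsjtdtcps" (len 11), cursors c1@3 c2@6 c3@8, authorship ..1..2.3...
After op 5 (insert('k')): buffer="lstksjtkdtkcps" (len 14), cursors c1@4 c2@8 c3@11, authorship ..11..22.33...
After op 6 (delete): buffer="lstsjtdtcps" (len 11), cursors c1@3 c2@6 c3@8, authorship ..1..2.3...
After op 7 (move_right): buffer="lstsjtdtcps" (len 11), cursors c1@4 c2@7 c3@9, authorship ..1..2.3...
After op 8 (add_cursor(10)): buffer="lstsjtdtcps" (len 11), cursors c1@4 c2@7 c3@9 c4@10, authorship ..1..2.3...
Authorship (.=original, N=cursor N): . . 1 . . 2 . 3 . . .
Index 7: author = 3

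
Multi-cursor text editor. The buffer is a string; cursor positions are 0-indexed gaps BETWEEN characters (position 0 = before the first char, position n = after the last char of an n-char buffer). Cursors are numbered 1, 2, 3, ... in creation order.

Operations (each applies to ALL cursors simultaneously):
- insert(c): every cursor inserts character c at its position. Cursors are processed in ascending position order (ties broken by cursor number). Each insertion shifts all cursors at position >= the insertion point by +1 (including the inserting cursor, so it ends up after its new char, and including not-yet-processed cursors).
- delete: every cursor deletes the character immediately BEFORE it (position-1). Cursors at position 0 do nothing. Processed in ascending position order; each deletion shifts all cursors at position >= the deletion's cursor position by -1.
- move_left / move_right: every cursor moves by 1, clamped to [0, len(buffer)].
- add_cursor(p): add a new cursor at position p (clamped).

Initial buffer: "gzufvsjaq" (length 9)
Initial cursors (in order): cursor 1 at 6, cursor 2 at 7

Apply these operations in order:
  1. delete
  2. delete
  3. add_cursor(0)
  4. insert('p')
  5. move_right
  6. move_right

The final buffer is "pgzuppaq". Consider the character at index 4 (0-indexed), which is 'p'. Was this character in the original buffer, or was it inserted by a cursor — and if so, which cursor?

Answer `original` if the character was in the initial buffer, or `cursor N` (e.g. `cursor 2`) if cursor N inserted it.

Answer: cursor 1

Derivation:
After op 1 (delete): buffer="gzufvaq" (len 7), cursors c1@5 c2@5, authorship .......
After op 2 (delete): buffer="gzuaq" (len 5), cursors c1@3 c2@3, authorship .....
After op 3 (add_cursor(0)): buffer="gzuaq" (len 5), cursors c3@0 c1@3 c2@3, authorship .....
After op 4 (insert('p')): buffer="pgzuppaq" (len 8), cursors c3@1 c1@6 c2@6, authorship 3...12..
After op 5 (move_right): buffer="pgzuppaq" (len 8), cursors c3@2 c1@7 c2@7, authorship 3...12..
After op 6 (move_right): buffer="pgzuppaq" (len 8), cursors c3@3 c1@8 c2@8, authorship 3...12..
Authorship (.=original, N=cursor N): 3 . . . 1 2 . .
Index 4: author = 1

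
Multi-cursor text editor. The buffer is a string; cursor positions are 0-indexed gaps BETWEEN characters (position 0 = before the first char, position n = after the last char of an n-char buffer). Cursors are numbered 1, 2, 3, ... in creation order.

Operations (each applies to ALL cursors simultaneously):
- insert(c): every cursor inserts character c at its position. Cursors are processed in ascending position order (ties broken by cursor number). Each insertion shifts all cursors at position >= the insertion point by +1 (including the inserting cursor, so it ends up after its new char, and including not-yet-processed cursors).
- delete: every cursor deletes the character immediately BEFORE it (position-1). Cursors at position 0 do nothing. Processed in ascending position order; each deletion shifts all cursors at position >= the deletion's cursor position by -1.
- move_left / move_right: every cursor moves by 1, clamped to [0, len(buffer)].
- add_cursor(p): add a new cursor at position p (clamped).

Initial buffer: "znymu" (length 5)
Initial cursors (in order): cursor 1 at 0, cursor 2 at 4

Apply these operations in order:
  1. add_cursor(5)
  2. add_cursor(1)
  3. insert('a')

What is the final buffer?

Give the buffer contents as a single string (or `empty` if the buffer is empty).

After op 1 (add_cursor(5)): buffer="znymu" (len 5), cursors c1@0 c2@4 c3@5, authorship .....
After op 2 (add_cursor(1)): buffer="znymu" (len 5), cursors c1@0 c4@1 c2@4 c3@5, authorship .....
After op 3 (insert('a')): buffer="azanymaua" (len 9), cursors c1@1 c4@3 c2@7 c3@9, authorship 1.4...2.3

Answer: azanymaua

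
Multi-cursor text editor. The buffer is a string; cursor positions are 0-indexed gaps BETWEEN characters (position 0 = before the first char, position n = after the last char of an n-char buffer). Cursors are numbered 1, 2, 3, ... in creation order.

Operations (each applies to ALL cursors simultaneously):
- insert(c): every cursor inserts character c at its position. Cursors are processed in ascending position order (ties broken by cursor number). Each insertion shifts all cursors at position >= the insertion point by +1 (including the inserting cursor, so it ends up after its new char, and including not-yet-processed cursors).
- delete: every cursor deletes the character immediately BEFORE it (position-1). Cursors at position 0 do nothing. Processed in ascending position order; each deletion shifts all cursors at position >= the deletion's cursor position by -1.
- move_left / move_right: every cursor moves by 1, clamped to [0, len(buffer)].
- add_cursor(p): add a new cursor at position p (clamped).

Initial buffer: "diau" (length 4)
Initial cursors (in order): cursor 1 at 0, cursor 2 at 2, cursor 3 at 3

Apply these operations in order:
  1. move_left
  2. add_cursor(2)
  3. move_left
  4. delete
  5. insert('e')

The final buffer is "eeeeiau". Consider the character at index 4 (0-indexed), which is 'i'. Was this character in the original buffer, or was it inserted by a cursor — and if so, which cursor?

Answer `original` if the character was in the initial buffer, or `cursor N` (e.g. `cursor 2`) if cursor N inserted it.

After op 1 (move_left): buffer="diau" (len 4), cursors c1@0 c2@1 c3@2, authorship ....
After op 2 (add_cursor(2)): buffer="diau" (len 4), cursors c1@0 c2@1 c3@2 c4@2, authorship ....
After op 3 (move_left): buffer="diau" (len 4), cursors c1@0 c2@0 c3@1 c4@1, authorship ....
After op 4 (delete): buffer="iau" (len 3), cursors c1@0 c2@0 c3@0 c4@0, authorship ...
After op 5 (insert('e')): buffer="eeeeiau" (len 7), cursors c1@4 c2@4 c3@4 c4@4, authorship 1234...
Authorship (.=original, N=cursor N): 1 2 3 4 . . .
Index 4: author = original

Answer: original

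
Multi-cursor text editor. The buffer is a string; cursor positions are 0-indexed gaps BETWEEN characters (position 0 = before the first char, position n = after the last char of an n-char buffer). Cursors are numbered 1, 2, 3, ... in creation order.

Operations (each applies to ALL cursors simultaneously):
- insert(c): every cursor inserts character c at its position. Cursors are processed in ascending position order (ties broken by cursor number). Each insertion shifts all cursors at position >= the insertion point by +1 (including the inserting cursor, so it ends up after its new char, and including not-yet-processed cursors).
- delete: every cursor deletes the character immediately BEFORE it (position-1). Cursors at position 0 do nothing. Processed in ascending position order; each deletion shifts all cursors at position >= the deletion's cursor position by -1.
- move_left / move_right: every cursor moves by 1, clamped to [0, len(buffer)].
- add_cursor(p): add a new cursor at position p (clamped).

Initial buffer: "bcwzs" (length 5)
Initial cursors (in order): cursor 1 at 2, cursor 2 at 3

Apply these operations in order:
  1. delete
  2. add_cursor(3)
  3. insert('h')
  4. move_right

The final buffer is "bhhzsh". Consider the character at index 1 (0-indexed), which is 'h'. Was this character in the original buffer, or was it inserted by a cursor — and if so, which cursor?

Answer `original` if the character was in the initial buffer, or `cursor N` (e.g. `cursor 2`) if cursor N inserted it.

After op 1 (delete): buffer="bzs" (len 3), cursors c1@1 c2@1, authorship ...
After op 2 (add_cursor(3)): buffer="bzs" (len 3), cursors c1@1 c2@1 c3@3, authorship ...
After op 3 (insert('h')): buffer="bhhzsh" (len 6), cursors c1@3 c2@3 c3@6, authorship .12..3
After op 4 (move_right): buffer="bhhzsh" (len 6), cursors c1@4 c2@4 c3@6, authorship .12..3
Authorship (.=original, N=cursor N): . 1 2 . . 3
Index 1: author = 1

Answer: cursor 1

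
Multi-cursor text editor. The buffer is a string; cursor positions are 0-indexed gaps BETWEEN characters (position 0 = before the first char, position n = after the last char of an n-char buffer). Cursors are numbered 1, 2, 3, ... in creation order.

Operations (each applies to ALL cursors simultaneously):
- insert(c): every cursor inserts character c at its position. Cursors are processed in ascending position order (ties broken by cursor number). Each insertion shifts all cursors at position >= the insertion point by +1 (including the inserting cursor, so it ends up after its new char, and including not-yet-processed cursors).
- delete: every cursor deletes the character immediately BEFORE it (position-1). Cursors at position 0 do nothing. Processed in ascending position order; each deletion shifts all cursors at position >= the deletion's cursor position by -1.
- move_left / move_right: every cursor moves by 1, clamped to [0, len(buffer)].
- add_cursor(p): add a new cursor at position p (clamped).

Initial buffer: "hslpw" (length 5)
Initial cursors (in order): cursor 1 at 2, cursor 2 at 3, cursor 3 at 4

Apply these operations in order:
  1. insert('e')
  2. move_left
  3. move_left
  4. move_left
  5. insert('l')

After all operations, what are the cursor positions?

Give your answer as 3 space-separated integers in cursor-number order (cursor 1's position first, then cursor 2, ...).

After op 1 (insert('e')): buffer="hselepew" (len 8), cursors c1@3 c2@5 c3@7, authorship ..1.2.3.
After op 2 (move_left): buffer="hselepew" (len 8), cursors c1@2 c2@4 c3@6, authorship ..1.2.3.
After op 3 (move_left): buffer="hselepew" (len 8), cursors c1@1 c2@3 c3@5, authorship ..1.2.3.
After op 4 (move_left): buffer="hselepew" (len 8), cursors c1@0 c2@2 c3@4, authorship ..1.2.3.
After op 5 (insert('l')): buffer="lhslellepew" (len 11), cursors c1@1 c2@4 c3@7, authorship 1..21.32.3.

Answer: 1 4 7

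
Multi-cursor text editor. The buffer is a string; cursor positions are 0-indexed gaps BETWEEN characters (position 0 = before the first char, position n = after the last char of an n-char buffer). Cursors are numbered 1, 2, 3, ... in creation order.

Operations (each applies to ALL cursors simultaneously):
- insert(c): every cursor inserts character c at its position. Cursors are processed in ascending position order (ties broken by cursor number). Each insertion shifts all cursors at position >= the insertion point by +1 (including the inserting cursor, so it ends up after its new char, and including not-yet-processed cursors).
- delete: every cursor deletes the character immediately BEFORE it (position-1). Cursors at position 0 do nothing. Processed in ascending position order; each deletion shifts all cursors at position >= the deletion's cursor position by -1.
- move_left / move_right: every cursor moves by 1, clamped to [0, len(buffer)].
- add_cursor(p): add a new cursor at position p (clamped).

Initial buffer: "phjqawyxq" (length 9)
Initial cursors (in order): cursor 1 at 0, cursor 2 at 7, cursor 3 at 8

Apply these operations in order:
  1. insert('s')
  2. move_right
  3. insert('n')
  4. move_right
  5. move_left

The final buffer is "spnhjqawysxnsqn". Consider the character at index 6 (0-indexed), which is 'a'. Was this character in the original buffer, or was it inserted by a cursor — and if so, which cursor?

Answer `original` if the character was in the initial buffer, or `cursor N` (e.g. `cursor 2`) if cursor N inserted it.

After op 1 (insert('s')): buffer="sphjqawysxsq" (len 12), cursors c1@1 c2@9 c3@11, authorship 1.......2.3.
After op 2 (move_right): buffer="sphjqawysxsq" (len 12), cursors c1@2 c2@10 c3@12, authorship 1.......2.3.
After op 3 (insert('n')): buffer="spnhjqawysxnsqn" (len 15), cursors c1@3 c2@12 c3@15, authorship 1.1......2.23.3
After op 4 (move_right): buffer="spnhjqawysxnsqn" (len 15), cursors c1@4 c2@13 c3@15, authorship 1.1......2.23.3
After op 5 (move_left): buffer="spnhjqawysxnsqn" (len 15), cursors c1@3 c2@12 c3@14, authorship 1.1......2.23.3
Authorship (.=original, N=cursor N): 1 . 1 . . . . . . 2 . 2 3 . 3
Index 6: author = original

Answer: original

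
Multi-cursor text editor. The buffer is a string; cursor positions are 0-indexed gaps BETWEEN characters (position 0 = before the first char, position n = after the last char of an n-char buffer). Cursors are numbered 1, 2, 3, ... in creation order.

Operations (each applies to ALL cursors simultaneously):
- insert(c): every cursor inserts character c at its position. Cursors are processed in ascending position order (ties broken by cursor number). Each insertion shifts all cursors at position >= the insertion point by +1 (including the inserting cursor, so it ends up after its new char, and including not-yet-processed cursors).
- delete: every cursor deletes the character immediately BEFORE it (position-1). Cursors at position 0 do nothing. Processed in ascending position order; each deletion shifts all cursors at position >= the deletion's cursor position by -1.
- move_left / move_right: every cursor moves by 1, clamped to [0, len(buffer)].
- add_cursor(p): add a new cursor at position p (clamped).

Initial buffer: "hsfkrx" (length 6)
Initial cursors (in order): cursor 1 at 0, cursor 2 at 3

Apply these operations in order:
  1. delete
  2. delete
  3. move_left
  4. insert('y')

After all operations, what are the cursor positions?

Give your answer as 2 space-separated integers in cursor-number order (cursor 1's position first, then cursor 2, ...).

Answer: 2 2

Derivation:
After op 1 (delete): buffer="hskrx" (len 5), cursors c1@0 c2@2, authorship .....
After op 2 (delete): buffer="hkrx" (len 4), cursors c1@0 c2@1, authorship ....
After op 3 (move_left): buffer="hkrx" (len 4), cursors c1@0 c2@0, authorship ....
After op 4 (insert('y')): buffer="yyhkrx" (len 6), cursors c1@2 c2@2, authorship 12....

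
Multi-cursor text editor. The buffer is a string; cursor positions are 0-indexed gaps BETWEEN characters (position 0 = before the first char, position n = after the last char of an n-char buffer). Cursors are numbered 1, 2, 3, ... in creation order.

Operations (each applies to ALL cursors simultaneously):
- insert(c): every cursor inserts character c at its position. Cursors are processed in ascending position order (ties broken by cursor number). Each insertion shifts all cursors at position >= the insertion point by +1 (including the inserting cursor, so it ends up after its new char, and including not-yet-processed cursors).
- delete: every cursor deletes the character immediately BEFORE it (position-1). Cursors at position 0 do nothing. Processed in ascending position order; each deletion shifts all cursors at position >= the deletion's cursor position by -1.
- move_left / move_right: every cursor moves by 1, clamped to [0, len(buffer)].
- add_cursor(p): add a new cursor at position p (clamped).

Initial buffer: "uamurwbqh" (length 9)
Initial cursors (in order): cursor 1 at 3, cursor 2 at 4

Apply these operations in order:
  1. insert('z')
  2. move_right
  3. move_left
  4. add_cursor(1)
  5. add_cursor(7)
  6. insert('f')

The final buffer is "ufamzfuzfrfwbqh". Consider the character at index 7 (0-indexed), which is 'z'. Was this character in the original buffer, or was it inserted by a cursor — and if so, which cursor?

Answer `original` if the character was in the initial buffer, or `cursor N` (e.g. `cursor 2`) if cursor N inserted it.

After op 1 (insert('z')): buffer="uamzuzrwbqh" (len 11), cursors c1@4 c2@6, authorship ...1.2.....
After op 2 (move_right): buffer="uamzuzrwbqh" (len 11), cursors c1@5 c2@7, authorship ...1.2.....
After op 3 (move_left): buffer="uamzuzrwbqh" (len 11), cursors c1@4 c2@6, authorship ...1.2.....
After op 4 (add_cursor(1)): buffer="uamzuzrwbqh" (len 11), cursors c3@1 c1@4 c2@6, authorship ...1.2.....
After op 5 (add_cursor(7)): buffer="uamzuzrwbqh" (len 11), cursors c3@1 c1@4 c2@6 c4@7, authorship ...1.2.....
After op 6 (insert('f')): buffer="ufamzfuzfrfwbqh" (len 15), cursors c3@2 c1@6 c2@9 c4@11, authorship .3..11.22.4....
Authorship (.=original, N=cursor N): . 3 . . 1 1 . 2 2 . 4 . . . .
Index 7: author = 2

Answer: cursor 2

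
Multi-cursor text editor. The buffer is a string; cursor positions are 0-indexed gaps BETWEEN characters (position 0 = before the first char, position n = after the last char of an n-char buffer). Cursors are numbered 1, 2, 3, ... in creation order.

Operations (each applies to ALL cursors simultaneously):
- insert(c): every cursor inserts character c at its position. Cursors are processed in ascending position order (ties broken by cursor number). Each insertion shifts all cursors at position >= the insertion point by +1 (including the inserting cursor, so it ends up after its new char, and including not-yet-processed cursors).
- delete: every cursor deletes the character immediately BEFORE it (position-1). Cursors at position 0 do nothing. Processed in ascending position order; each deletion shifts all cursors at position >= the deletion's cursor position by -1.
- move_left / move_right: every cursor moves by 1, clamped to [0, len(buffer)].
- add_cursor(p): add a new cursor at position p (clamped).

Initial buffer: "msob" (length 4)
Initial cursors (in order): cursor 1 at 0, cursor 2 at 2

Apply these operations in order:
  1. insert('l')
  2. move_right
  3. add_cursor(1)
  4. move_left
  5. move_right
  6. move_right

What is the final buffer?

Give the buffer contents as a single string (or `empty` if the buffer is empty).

After op 1 (insert('l')): buffer="lmslob" (len 6), cursors c1@1 c2@4, authorship 1..2..
After op 2 (move_right): buffer="lmslob" (len 6), cursors c1@2 c2@5, authorship 1..2..
After op 3 (add_cursor(1)): buffer="lmslob" (len 6), cursors c3@1 c1@2 c2@5, authorship 1..2..
After op 4 (move_left): buffer="lmslob" (len 6), cursors c3@0 c1@1 c2@4, authorship 1..2..
After op 5 (move_right): buffer="lmslob" (len 6), cursors c3@1 c1@2 c2@5, authorship 1..2..
After op 6 (move_right): buffer="lmslob" (len 6), cursors c3@2 c1@3 c2@6, authorship 1..2..

Answer: lmslob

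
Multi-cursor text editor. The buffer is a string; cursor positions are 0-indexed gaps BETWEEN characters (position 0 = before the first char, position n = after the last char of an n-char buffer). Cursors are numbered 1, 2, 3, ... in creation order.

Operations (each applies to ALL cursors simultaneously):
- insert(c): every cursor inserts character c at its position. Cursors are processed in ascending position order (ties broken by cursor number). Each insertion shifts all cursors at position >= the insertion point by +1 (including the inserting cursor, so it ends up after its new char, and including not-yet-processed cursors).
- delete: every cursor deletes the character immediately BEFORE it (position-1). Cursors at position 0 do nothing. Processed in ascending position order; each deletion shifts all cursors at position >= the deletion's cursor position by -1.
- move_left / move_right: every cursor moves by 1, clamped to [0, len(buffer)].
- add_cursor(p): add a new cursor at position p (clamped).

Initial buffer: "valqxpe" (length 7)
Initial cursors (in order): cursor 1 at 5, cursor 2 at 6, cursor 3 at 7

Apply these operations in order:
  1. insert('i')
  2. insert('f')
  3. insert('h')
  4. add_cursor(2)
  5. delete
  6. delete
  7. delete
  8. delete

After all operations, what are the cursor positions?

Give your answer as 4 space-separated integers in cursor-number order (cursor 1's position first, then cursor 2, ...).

After op 1 (insert('i')): buffer="valqxipiei" (len 10), cursors c1@6 c2@8 c3@10, authorship .....1.2.3
After op 2 (insert('f')): buffer="valqxifpifeif" (len 13), cursors c1@7 c2@10 c3@13, authorship .....11.22.33
After op 3 (insert('h')): buffer="valqxifhpifheifh" (len 16), cursors c1@8 c2@12 c3@16, authorship .....111.222.333
After op 4 (add_cursor(2)): buffer="valqxifhpifheifh" (len 16), cursors c4@2 c1@8 c2@12 c3@16, authorship .....111.222.333
After op 5 (delete): buffer="vlqxifpifeif" (len 12), cursors c4@1 c1@6 c2@9 c3@12, authorship ....11.22.33
After op 6 (delete): buffer="lqxipiei" (len 8), cursors c4@0 c1@4 c2@6 c3@8, authorship ...1.2.3
After op 7 (delete): buffer="lqxpe" (len 5), cursors c4@0 c1@3 c2@4 c3@5, authorship .....
After op 8 (delete): buffer="lq" (len 2), cursors c4@0 c1@2 c2@2 c3@2, authorship ..

Answer: 2 2 2 0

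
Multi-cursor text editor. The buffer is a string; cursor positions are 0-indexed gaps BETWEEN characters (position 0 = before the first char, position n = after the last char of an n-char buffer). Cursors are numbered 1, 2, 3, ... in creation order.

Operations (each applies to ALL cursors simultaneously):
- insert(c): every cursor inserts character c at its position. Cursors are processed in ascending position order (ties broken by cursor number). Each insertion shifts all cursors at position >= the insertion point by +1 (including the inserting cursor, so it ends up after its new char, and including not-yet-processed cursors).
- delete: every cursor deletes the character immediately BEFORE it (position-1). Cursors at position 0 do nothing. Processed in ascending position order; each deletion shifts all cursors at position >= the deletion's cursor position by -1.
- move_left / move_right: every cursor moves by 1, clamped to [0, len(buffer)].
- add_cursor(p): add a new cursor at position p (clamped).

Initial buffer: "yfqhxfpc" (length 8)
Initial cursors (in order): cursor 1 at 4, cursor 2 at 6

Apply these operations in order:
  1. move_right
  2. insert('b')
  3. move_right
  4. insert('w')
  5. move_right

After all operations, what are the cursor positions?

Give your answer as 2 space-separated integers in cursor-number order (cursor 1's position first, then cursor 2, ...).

After op 1 (move_right): buffer="yfqhxfpc" (len 8), cursors c1@5 c2@7, authorship ........
After op 2 (insert('b')): buffer="yfqhxbfpbc" (len 10), cursors c1@6 c2@9, authorship .....1..2.
After op 3 (move_right): buffer="yfqhxbfpbc" (len 10), cursors c1@7 c2@10, authorship .....1..2.
After op 4 (insert('w')): buffer="yfqhxbfwpbcw" (len 12), cursors c1@8 c2@12, authorship .....1.1.2.2
After op 5 (move_right): buffer="yfqhxbfwpbcw" (len 12), cursors c1@9 c2@12, authorship .....1.1.2.2

Answer: 9 12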